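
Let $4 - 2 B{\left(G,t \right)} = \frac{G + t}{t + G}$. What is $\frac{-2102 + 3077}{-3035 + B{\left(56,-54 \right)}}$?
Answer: $- \frac{1950}{6067} \approx -0.32141$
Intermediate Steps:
$B{\left(G,t \right)} = \frac{3}{2}$ ($B{\left(G,t \right)} = 2 - \frac{\left(G + t\right) \frac{1}{t + G}}{2} = 2 - \frac{\left(G + t\right) \frac{1}{G + t}}{2} = 2 - \frac{1}{2} = \frac{3}{2}$)
$\frac{-2102 + 3077}{-3035 + B{\left(56,-54 \right)}} = \frac{-2102 + 3077}{-3035 + \frac{3}{2}} = \frac{975}{- \frac{6067}{2}} = 975 \left(- \frac{2}{6067}\right) = - \frac{1950}{6067}$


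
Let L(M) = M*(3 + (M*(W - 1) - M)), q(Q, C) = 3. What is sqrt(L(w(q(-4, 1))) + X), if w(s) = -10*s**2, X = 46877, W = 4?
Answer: sqrt(62807) ≈ 250.61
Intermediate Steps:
L(M) = M*(3 + 2*M) (L(M) = M*(3 + (M*(4 - 1) - M)) = M*(3 + (M*3 - M)) = M*(3 + (3*M - M)) = M*(3 + 2*M))
sqrt(L(w(q(-4, 1))) + X) = sqrt((-10*3**2)*(3 + 2*(-10*3**2)) + 46877) = sqrt((-10*9)*(3 + 2*(-10*9)) + 46877) = sqrt(-90*(3 + 2*(-90)) + 46877) = sqrt(-90*(3 - 180) + 46877) = sqrt(-90*(-177) + 46877) = sqrt(15930 + 46877) = sqrt(62807)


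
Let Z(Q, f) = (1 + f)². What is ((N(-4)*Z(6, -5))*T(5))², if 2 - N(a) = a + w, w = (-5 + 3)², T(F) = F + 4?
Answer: 82944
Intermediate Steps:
T(F) = 4 + F
w = 4 (w = (-2)² = 4)
N(a) = -2 - a (N(a) = 2 - (a + 4) = 2 - (4 + a) = 2 + (-4 - a) = -2 - a)
((N(-4)*Z(6, -5))*T(5))² = (((-2 - 1*(-4))*(1 - 5)²)*(4 + 5))² = (((-2 + 4)*(-4)²)*9)² = ((2*16)*9)² = (32*9)² = 288² = 82944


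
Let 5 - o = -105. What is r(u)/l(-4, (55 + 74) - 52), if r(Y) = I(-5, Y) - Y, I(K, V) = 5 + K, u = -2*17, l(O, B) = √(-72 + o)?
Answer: 17*√38/19 ≈ 5.5155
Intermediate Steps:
o = 110 (o = 5 - 1*(-105) = 5 + 105 = 110)
l(O, B) = √38 (l(O, B) = √(-72 + 110) = √38)
u = -34
r(Y) = -Y (r(Y) = (5 - 5) - Y = 0 - Y = -Y)
r(u)/l(-4, (55 + 74) - 52) = (-1*(-34))/(√38) = 34*(√38/38) = 17*√38/19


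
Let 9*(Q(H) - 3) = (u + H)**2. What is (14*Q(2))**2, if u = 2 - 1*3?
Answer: 153664/81 ≈ 1897.1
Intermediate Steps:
u = -1 (u = 2 - 3 = -1)
Q(H) = 3 + (-1 + H)**2/9
(14*Q(2))**2 = (14*(3 + (-1 + 2)**2/9))**2 = (14*(3 + (1/9)*1**2))**2 = (14*(3 + (1/9)*1))**2 = (14*(3 + 1/9))**2 = (14*(28/9))**2 = (392/9)**2 = 153664/81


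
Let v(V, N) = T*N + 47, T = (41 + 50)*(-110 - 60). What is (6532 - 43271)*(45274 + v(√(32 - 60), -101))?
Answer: -59068633549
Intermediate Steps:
T = -15470 (T = 91*(-170) = -15470)
v(V, N) = 47 - 15470*N (v(V, N) = -15470*N + 47 = 47 - 15470*N)
(6532 - 43271)*(45274 + v(√(32 - 60), -101)) = (6532 - 43271)*(45274 + (47 - 15470*(-101))) = -36739*(45274 + (47 + 1562470)) = -36739*(45274 + 1562517) = -36739*1607791 = -59068633549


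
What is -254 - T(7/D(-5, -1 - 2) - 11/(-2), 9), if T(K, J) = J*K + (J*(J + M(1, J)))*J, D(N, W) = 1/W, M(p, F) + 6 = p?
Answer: -877/2 ≈ -438.50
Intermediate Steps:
M(p, F) = -6 + p
T(K, J) = J*K + J²*(-5 + J) (T(K, J) = J*K + (J*(J + (-6 + 1)))*J = J*K + (J*(J - 5))*J = J*K + (J*(-5 + J))*J = J*K + J²*(-5 + J))
-254 - T(7/D(-5, -1 - 2) - 11/(-2), 9) = -254 - 9*((7/(1/(-1 - 2)) - 11/(-2)) + 9² - 5*9) = -254 - 9*((7/(1/(-3)) - 11*(-½)) + 81 - 45) = -254 - 9*((7/(-⅓) + 11/2) + 81 - 45) = -254 - 9*((7*(-3) + 11/2) + 81 - 45) = -254 - 9*((-21 + 11/2) + 81 - 45) = -254 - 9*(-31/2 + 81 - 45) = -254 - 9*41/2 = -254 - 1*369/2 = -254 - 369/2 = -877/2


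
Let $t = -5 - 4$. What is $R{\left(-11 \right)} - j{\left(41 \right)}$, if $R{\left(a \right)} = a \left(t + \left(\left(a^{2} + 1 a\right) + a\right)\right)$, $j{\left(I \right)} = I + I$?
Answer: $-1072$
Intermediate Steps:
$j{\left(I \right)} = 2 I$
$t = -9$ ($t = -5 - 4 = -9$)
$R{\left(a \right)} = a \left(-9 + a^{2} + 2 a\right)$ ($R{\left(a \right)} = a \left(-9 + \left(\left(a^{2} + 1 a\right) + a\right)\right) = a \left(-9 + \left(\left(a^{2} + a\right) + a\right)\right) = a \left(-9 + \left(\left(a + a^{2}\right) + a\right)\right) = a \left(-9 + \left(a^{2} + 2 a\right)\right) = a \left(-9 + a^{2} + 2 a\right)$)
$R{\left(-11 \right)} - j{\left(41 \right)} = - 11 \left(-9 + \left(-11\right)^{2} + 2 \left(-11\right)\right) - 2 \cdot 41 = - 11 \left(-9 + 121 - 22\right) - 82 = \left(-11\right) 90 - 82 = -990 - 82 = -1072$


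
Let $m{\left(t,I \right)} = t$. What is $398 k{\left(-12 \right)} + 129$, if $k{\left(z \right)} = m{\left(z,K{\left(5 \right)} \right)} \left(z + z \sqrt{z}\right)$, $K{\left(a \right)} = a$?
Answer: $57441 + 114624 i \sqrt{3} \approx 57441.0 + 1.9853 \cdot 10^{5} i$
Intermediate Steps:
$k{\left(z \right)} = z \left(z + z^{\frac{3}{2}}\right)$ ($k{\left(z \right)} = z \left(z + z \sqrt{z}\right) = z \left(z + z^{\frac{3}{2}}\right)$)
$398 k{\left(-12 \right)} + 129 = 398 \left(- 12 \left(-12 + \left(-12\right)^{\frac{3}{2}}\right)\right) + 129 = 398 \left(- 12 \left(-12 - 24 i \sqrt{3}\right)\right) + 129 = 398 \left(144 + 288 i \sqrt{3}\right) + 129 = \left(57312 + 114624 i \sqrt{3}\right) + 129 = 57441 + 114624 i \sqrt{3}$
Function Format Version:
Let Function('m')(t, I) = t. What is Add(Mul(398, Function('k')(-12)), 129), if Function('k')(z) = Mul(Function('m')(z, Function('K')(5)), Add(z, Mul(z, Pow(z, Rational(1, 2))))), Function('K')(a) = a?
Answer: Add(57441, Mul(114624, I, Pow(3, Rational(1, 2)))) ≈ Add(57441., Mul(1.9853e+5, I))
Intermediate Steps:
Function('k')(z) = Mul(z, Add(z, Pow(z, Rational(3, 2)))) (Function('k')(z) = Mul(z, Add(z, Mul(z, Pow(z, Rational(1, 2))))) = Mul(z, Add(z, Pow(z, Rational(3, 2)))))
Add(Mul(398, Function('k')(-12)), 129) = Add(Mul(398, Mul(-12, Add(-12, Pow(-12, Rational(3, 2))))), 129) = Add(Mul(398, Mul(-12, Add(-12, Mul(-24, I, Pow(3, Rational(1, 2)))))), 129) = Add(Mul(398, Add(144, Mul(288, I, Pow(3, Rational(1, 2))))), 129) = Add(Add(57312, Mul(114624, I, Pow(3, Rational(1, 2)))), 129) = Add(57441, Mul(114624, I, Pow(3, Rational(1, 2))))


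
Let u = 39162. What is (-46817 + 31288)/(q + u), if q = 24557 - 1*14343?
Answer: -15529/49376 ≈ -0.31451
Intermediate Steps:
q = 10214 (q = 24557 - 14343 = 10214)
(-46817 + 31288)/(q + u) = (-46817 + 31288)/(10214 + 39162) = -15529/49376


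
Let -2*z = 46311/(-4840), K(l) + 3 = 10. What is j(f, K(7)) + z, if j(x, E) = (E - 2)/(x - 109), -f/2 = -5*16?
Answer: 2410261/493680 ≈ 4.8822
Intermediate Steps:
K(l) = 7 (K(l) = -3 + 10 = 7)
f = 160 (f = -(-10)*16 = -2*(-80) = 160)
j(x, E) = (-2 + E)/(-109 + x)
z = 46311/9680 (z = -46311/(2*(-4840)) = -46311*(-1)/(2*4840) = -½*(-46311/4840) = 46311/9680 ≈ 4.7842)
j(f, K(7)) + z = (-2 + 7)/(-109 + 160) + 46311/9680 = 5/51 + 46311/9680 = 2410261/493680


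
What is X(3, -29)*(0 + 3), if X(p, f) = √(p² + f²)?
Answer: 15*√34 ≈ 87.464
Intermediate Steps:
X(p, f) = √(f² + p²)
X(3, -29)*(0 + 3) = √((-29)² + 3²)*(0 + 3) = √(841 + 9)*3 = √850*3 = (5*√34)*3 = 15*√34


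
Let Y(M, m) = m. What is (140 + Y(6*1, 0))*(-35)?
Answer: -4900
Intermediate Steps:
(140 + Y(6*1, 0))*(-35) = (140 + 0)*(-35) = 140*(-35) = -4900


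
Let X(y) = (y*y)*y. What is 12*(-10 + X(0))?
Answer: -120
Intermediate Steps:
X(y) = y³ (X(y) = y²*y = y³)
12*(-10 + X(0)) = 12*(-10 + 0³) = 12*(-10 + 0) = 12*(-10) = -120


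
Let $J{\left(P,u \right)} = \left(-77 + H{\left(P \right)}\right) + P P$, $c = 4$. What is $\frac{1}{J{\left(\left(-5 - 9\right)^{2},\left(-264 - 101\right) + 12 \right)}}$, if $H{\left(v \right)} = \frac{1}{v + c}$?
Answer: $\frac{200}{7667801} \approx 2.6083 \cdot 10^{-5}$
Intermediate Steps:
$H{\left(v \right)} = \frac{1}{4 + v}$ ($H{\left(v \right)} = \frac{1}{v + 4} = \frac{1}{4 + v}$)
$J{\left(P,u \right)} = -77 + P^{2} + \frac{1}{4 + P}$ ($J{\left(P,u \right)} = \left(-77 + \frac{1}{4 + P}\right) + P P = \left(-77 + \frac{1}{4 + P}\right) + P^{2} = -77 + P^{2} + \frac{1}{4 + P}$)
$\frac{1}{J{\left(\left(-5 - 9\right)^{2},\left(-264 - 101\right) + 12 \right)}} = \frac{1}{\frac{1}{4 + \left(-5 - 9\right)^{2}} \left(1 + \left(-77 + \left(\left(-5 - 9\right)^{2}\right)^{2}\right) \left(4 + \left(-5 - 9\right)^{2}\right)\right)} = \frac{1}{\frac{1}{4 + \left(-14\right)^{2}} \left(1 + \left(-77 + \left(\left(-14\right)^{2}\right)^{2}\right) \left(4 + \left(-14\right)^{2}\right)\right)} = \frac{1}{\frac{1}{4 + 196} \left(1 + \left(-77 + 196^{2}\right) \left(4 + 196\right)\right)} = \frac{1}{\frac{1}{200} \left(1 + \left(-77 + 38416\right) 200\right)} = \frac{1}{\frac{1}{200} \left(1 + 38339 \cdot 200\right)} = \frac{1}{\frac{1}{200} \left(1 + 7667800\right)} = \frac{1}{\frac{1}{200} \cdot 7667801} = \frac{1}{\frac{7667801}{200}} = \frac{200}{7667801}$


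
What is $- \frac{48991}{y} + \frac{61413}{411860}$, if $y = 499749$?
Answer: $\frac{10513652077}{205826623140} \approx 0.05108$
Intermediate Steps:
$- \frac{48991}{y} + \frac{61413}{411860} = - \frac{48991}{499749} + \frac{61413}{411860} = \frac{10513652077}{205826623140}$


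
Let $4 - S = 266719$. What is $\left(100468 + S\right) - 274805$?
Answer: $-441052$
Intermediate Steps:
$S = -266715$ ($S = 4 - 266719 = -266715$)
$\left(100468 + S\right) - 274805 = \left(100468 - 266715\right) - 274805 = -166247 - 274805 = -441052$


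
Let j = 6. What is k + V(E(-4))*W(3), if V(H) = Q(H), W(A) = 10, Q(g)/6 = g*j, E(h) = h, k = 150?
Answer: -1290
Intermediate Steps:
Q(g) = 36*g (Q(g) = 6*(g*6) = 6*(6*g) = 36*g)
V(H) = 36*H
k + V(E(-4))*W(3) = 150 + (36*(-4))*10 = 150 - 144*10 = 150 - 1440 = -1290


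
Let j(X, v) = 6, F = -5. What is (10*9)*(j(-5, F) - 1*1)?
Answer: 450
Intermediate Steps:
(10*9)*(j(-5, F) - 1*1) = (10*9)*(6 - 1*1) = 90*(6 - 1) = 90*5 = 450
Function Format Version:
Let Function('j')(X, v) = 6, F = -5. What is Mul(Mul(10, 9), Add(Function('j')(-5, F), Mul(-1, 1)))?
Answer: 450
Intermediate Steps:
Mul(Mul(10, 9), Add(Function('j')(-5, F), Mul(-1, 1))) = Mul(Mul(10, 9), Add(6, Mul(-1, 1))) = Mul(90, Add(6, -1)) = Mul(90, 5) = 450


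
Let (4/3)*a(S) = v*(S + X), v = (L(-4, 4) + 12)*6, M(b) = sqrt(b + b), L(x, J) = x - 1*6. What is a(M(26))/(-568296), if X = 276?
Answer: -23/5262 - sqrt(13)/31572 ≈ -0.0044852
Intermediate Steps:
L(x, J) = -6 + x (L(x, J) = x - 6 = -6 + x)
M(b) = sqrt(2)*sqrt(b) (M(b) = sqrt(2*b) = sqrt(2)*sqrt(b))
v = 12 (v = ((-6 - 4) + 12)*6 = (-10 + 12)*6 = 2*6 = 12)
a(S) = 2484 + 9*S (a(S) = 3*(12*(S + 276))/4 = 3*(12*(276 + S))/4 = 3*(3312 + 12*S)/4 = 2484 + 9*S)
a(M(26))/(-568296) = (2484 + 9*(sqrt(2)*sqrt(26)))/(-568296) = (2484 + 9*(2*sqrt(13)))*(-1/568296) = (2484 + 18*sqrt(13))*(-1/568296) = -23/5262 - sqrt(13)/31572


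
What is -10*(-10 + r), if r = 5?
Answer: 50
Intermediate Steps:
-10*(-10 + r) = -10*(-10 + 5) = -10*(-5) = 50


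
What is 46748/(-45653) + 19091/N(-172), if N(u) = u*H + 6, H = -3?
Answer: 847158967/23830866 ≈ 35.549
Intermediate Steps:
N(u) = 6 - 3*u (N(u) = u*(-3) + 6 = -3*u + 6 = 6 - 3*u)
46748/(-45653) + 19091/N(-172) = 46748/(-45653) + 19091/(6 - 3*(-172)) = 46748*(-1/45653) + 19091/(6 + 516) = -46748/45653 + 19091/522 = 847158967/23830866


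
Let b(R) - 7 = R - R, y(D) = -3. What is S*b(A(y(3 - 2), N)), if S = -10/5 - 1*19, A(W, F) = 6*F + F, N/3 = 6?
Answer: -147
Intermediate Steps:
N = 18 (N = 3*6 = 18)
A(W, F) = 7*F
b(R) = 7 (b(R) = 7 + (R - R) = 7 + 0 = 7)
S = -21 (S = -10*⅕ - 19 = -2 - 19 = -21)
S*b(A(y(3 - 2), N)) = -21*7 = -147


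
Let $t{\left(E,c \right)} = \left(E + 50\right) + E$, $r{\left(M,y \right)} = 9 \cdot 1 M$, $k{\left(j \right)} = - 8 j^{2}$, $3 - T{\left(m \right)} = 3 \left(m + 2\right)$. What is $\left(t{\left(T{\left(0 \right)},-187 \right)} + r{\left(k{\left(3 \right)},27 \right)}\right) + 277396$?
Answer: $276792$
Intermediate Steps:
$T{\left(m \right)} = -3 - 3 m$ ($T{\left(m \right)} = 3 - 3 \left(m + 2\right) = 3 - 3 \left(2 + m\right) = 3 - \left(6 + 3 m\right) = -3 - 3 m$)
$r{\left(M,y \right)} = 9 M$
$t{\left(E,c \right)} = 50 + 2 E$ ($t{\left(E,c \right)} = \left(50 + E\right) + E = 50 + 2 E$)
$\left(t{\left(T{\left(0 \right)},-187 \right)} + r{\left(k{\left(3 \right)},27 \right)}\right) + 277396 = \left(\left(50 + 2 \left(-3 - 0\right)\right) + 9 \left(- 8 \cdot 3^{2}\right)\right) + 277396 = \left(\left(50 + 2 \left(-3 + 0\right)\right) + 9 \left(\left(-8\right) 9\right)\right) + 277396 = \left(\left(50 + 2 \left(-3\right)\right) + 9 \left(-72\right)\right) + 277396 = \left(\left(50 - 6\right) - 648\right) + 277396 = \left(44 - 648\right) + 277396 = -604 + 277396 = 276792$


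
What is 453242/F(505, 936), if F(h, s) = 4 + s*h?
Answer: 226621/236342 ≈ 0.95887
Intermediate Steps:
F(h, s) = 4 + h*s
453242/F(505, 936) = 453242/(4 + 505*936) = 453242/(4 + 472680) = 453242/472684 = 453242*(1/472684) = 226621/236342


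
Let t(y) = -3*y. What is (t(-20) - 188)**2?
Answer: 16384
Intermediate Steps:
(t(-20) - 188)**2 = (-3*(-20) - 188)**2 = (60 - 188)**2 = (-128)**2 = 16384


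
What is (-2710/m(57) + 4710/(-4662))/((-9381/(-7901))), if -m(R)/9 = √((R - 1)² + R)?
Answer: -6202285/7289037 + 21411710*√3193/269581797 ≈ 3.6372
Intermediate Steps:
m(R) = -9*√(R + (-1 + R)²) (m(R) = -9*√((R - 1)² + R) = -9*√((-1 + R)² + R) = -9*√(R + (-1 + R)²))
(-2710/m(57) + 4710/(-4662))/((-9381/(-7901))) = (-2710*(-1/(9*√(57 + (-1 + 57)²))) + 4710/(-4662))/((-9381/(-7901))) = (-2710*(-1/(9*√(57 + 56²))) + 4710*(-1/4662))/((-9381*(-1/7901))) = (-2710*(-1/(9*√(57 + 3136))) - 785/777)/(9381/7901) = (-2710*(-√3193/28737) - 785/777)*(7901/9381) = (-(-2710)*√3193/28737 - 785/777)*(7901/9381) = (2710*√3193/28737 - 785/777)*(7901/9381) = (-785/777 + 2710*√3193/28737)*(7901/9381) = -6202285/7289037 + 21411710*√3193/269581797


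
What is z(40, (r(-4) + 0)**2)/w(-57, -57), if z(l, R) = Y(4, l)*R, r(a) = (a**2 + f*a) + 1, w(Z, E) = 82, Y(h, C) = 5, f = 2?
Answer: 405/82 ≈ 4.9390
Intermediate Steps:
r(a) = 1 + a**2 + 2*a (r(a) = (a**2 + 2*a) + 1 = 1 + a**2 + 2*a)
z(l, R) = 5*R
z(40, (r(-4) + 0)**2)/w(-57, -57) = (5*((1 + (-4)**2 + 2*(-4)) + 0)**2)/82 = (5*((1 + 16 - 8) + 0)**2)*(1/82) = (5*(9 + 0)**2)*(1/82) = (5*9**2)*(1/82) = (5*81)*(1/82) = 405*(1/82) = 405/82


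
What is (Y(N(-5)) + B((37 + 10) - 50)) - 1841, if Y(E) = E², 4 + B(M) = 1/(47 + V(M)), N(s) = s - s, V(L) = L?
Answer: -81179/44 ≈ -1845.0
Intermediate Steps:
N(s) = 0
B(M) = -4 + 1/(47 + M)
(Y(N(-5)) + B((37 + 10) - 50)) - 1841 = (0² + (-187 - 4*((37 + 10) - 50))/(47 + ((37 + 10) - 50))) - 1841 = (0 + (-187 - 4*(47 - 50))/(47 + (47 - 50))) - 1841 = (0 + (-187 - 4*(-3))/(47 - 3)) - 1841 = (0 + (-187 + 12)/44) - 1841 = (0 + (1/44)*(-175)) - 1841 = (0 - 175/44) - 1841 = -175/44 - 1841 = -81179/44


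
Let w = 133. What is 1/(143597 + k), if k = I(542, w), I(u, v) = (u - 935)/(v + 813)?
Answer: 946/135842369 ≈ 6.9639e-6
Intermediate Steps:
I(u, v) = (-935 + u)/(813 + v)
k = -393/946 (k = (-935 + 542)/(813 + 133) = -393/946 ≈ -0.41543)
1/(143597 + k) = 1/(143597 - 393/946) = 1/(135842369/946) = 946/135842369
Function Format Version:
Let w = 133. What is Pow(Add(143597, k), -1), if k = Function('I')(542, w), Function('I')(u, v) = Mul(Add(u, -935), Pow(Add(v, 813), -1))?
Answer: Rational(946, 135842369) ≈ 6.9639e-6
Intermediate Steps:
Function('I')(u, v) = Mul(Pow(Add(813, v), -1), Add(-935, u)) (Function('I')(u, v) = Mul(Add(-935, u), Pow(Add(813, v), -1)) = Mul(Pow(Add(813, v), -1), Add(-935, u)))
k = Rational(-393, 946) (k = Mul(Pow(Add(813, 133), -1), Add(-935, 542)) = Mul(Pow(946, -1), -393) = Mul(Rational(1, 946), -393) = Rational(-393, 946) ≈ -0.41543)
Pow(Add(143597, k), -1) = Pow(Add(143597, Rational(-393, 946)), -1) = Pow(Rational(135842369, 946), -1) = Rational(946, 135842369)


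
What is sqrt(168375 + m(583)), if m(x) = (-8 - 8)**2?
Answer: sqrt(168631) ≈ 410.65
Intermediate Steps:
m(x) = 256 (m(x) = (-16)**2 = 256)
sqrt(168375 + m(583)) = sqrt(168375 + 256) = sqrt(168631)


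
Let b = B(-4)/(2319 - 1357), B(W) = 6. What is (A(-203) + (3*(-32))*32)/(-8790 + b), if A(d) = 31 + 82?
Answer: 1423279/4227987 ≈ 0.33663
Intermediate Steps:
A(d) = 113
b = 3/481 (b = 6/(2319 - 1357) = 6/962 = (1/962)*6 = 3/481 ≈ 0.0062370)
(A(-203) + (3*(-32))*32)/(-8790 + b) = (113 + (3*(-32))*32)/(-8790 + 3/481) = (113 - 96*32)/(-4227987/481) = (113 - 3072)*(-481/4227987) = -2959*(-481/4227987) = 1423279/4227987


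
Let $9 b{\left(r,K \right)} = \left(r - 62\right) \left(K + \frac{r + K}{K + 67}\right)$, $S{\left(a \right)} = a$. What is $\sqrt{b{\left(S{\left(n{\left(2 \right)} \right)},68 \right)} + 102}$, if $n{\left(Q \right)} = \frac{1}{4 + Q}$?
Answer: $\frac{i \sqrt{241874085}}{810} \approx 19.2 i$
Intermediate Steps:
$b{\left(r,K \right)} = \frac{\left(-62 + r\right) \left(K + \frac{K + r}{67 + K}\right)}{9}$ ($b{\left(r,K \right)} = \frac{\left(r - 62\right) \left(K + \frac{r + K}{K + 67}\right)}{9} = \frac{\left(-62 + r\right) \left(K + \frac{K + r}{67 + K}\right)}{9}$)
$\sqrt{b{\left(S{\left(n{\left(2 \right)} \right)},68 \right)} + 102} = \sqrt{\frac{\left(\frac{1}{4 + 2}\right)^{2} - 286688 - \frac{62}{4 + 2} - 62 \cdot 68^{2} + \frac{68^{2}}{4 + 2} + 68 \cdot 68 \frac{1}{4 + 2}}{9 \left(67 + 68\right)} + 102} = \sqrt{\frac{\left(\frac{1}{6}\right)^{2} - 286688 - \frac{62}{6} - 286688 + \frac{1}{6} \cdot 4624 + 68 \cdot 68 \cdot \frac{1}{6}}{9 \cdot 135} + 102} = \sqrt{\frac{1}{9} \cdot \frac{1}{135} \left(\left(\frac{1}{6}\right)^{2} - 286688 - \frac{31}{3} - 286688 + \frac{1}{6} \cdot 4624 + 68 \cdot 68 \cdot \frac{1}{6}\right) + 102} = \sqrt{\frac{1}{9} \cdot \frac{1}{135} \left(\frac{1}{36} - 286688 - \frac{31}{3} - 286688 + \frac{2312}{3} + \frac{2312}{3}\right) + 102} = \sqrt{\frac{1}{9} \cdot \frac{1}{135} \left(- \frac{20586419}{36}\right) + 102} = \sqrt{- \frac{20586419}{43740} + 102} = \sqrt{- \frac{16124939}{43740}} = \frac{i \sqrt{241874085}}{810}$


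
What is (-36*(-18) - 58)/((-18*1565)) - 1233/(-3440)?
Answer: 3270401/9690480 ≈ 0.33749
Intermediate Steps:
(-36*(-18) - 58)/((-18*1565)) - 1233/(-3440) = (648 - 58)/(-28170) - 1233*(-1/3440) = 590*(-1/28170) + 1233/3440 = -59/2817 + 1233/3440 = 3270401/9690480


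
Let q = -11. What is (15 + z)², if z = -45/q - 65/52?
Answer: 616225/1936 ≈ 318.30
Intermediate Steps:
z = 125/44 (z = -45/(-11) - 65/52 = -45*(-1/11) - 65*1/52 = 45/11 - 5/4 = 125/44 ≈ 2.8409)
(15 + z)² = (15 + 125/44)² = (785/44)² = 616225/1936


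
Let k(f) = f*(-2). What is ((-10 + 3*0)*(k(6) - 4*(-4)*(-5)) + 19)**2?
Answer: 881721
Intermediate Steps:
k(f) = -2*f
((-10 + 3*0)*(k(6) - 4*(-4)*(-5)) + 19)**2 = ((-10 + 3*0)*(-2*6 - 4*(-4)*(-5)) + 19)**2 = ((-10 + 0)*(-12 + 16*(-5)) + 19)**2 = (-10*(-12 - 80) + 19)**2 = (-10*(-92) + 19)**2 = (920 + 19)**2 = 939**2 = 881721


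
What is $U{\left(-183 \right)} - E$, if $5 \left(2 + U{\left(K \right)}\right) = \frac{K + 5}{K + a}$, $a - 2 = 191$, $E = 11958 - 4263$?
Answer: $- \frac{192514}{25} \approx -7700.6$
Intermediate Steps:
$E = 7695$
$a = 193$ ($a = 2 + 191 = 193$)
$U{\left(K \right)} = -2 + \frac{5 + K}{5 \left(193 + K\right)}$ ($U{\left(K \right)} = -2 + \frac{\left(K + 5\right) \frac{1}{K + 193}}{5} = -2 + \frac{\left(5 + K\right) \frac{1}{193 + K}}{5} = -2 + \frac{\frac{1}{193 + K} \left(5 + K\right)}{5} = -2 + \frac{5 + K}{5 \left(193 + K\right)}$)
$U{\left(-183 \right)} - E = \frac{-1925 - -1647}{5 \left(193 - 183\right)} - 7695 = \frac{-1925 + 1647}{5 \cdot 10} - 7695 = \frac{1}{5} \cdot \frac{1}{10} \left(-278\right) - 7695 = - \frac{139}{25} - 7695 = - \frac{192514}{25}$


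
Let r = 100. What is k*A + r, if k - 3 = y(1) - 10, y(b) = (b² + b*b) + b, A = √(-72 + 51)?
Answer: 100 - 4*I*√21 ≈ 100.0 - 18.33*I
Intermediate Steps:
A = I*√21 (A = √(-21) = I*√21 ≈ 4.5826*I)
y(b) = b + 2*b² (y(b) = (b² + b²) + b = 2*b² + b = b + 2*b²)
k = -4 (k = 3 + (1*(1 + 2*1) - 10) = 3 + (1*(1 + 2) - 10) = 3 + (1*3 - 10) = 3 + (3 - 10) = 3 - 7 = -4)
k*A + r = -4*I*√21 + 100 = 100 - 4*I*√21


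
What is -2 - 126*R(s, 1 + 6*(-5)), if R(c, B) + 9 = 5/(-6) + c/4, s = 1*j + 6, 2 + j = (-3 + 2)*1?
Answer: 2285/2 ≈ 1142.5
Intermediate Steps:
j = -3 (j = -2 + (-3 + 2)*1 = -2 - 1*1 = -2 - 1 = -3)
s = 3 (s = 1*(-3) + 6 = -3 + 6 = 3)
R(c, B) = -59/6 + c/4 (R(c, B) = -9 + (5/(-6) + c/4) = -9 + (5*(-⅙) + c*(¼)) = -9 + (-⅚ + c/4) = -59/6 + c/4)
-2 - 126*R(s, 1 + 6*(-5)) = -2 - 126*(-59/6 + (¼)*3) = -2 - 126*(-59/6 + ¾) = -2 - 126*(-109/12) = -2 + 2289/2 = 2285/2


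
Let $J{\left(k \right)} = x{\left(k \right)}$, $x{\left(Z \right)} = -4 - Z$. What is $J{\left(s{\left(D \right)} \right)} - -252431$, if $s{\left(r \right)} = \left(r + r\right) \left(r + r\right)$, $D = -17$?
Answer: $251271$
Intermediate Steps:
$s{\left(r \right)} = 4 r^{2}$ ($s{\left(r \right)} = 2 r 2 r = 4 r^{2}$)
$J{\left(k \right)} = -4 - k$
$J{\left(s{\left(D \right)} \right)} - -252431 = \left(-4 - 4 \left(-17\right)^{2}\right) - -252431 = \left(-4 - 4 \cdot 289\right) + 252431 = \left(-4 - 1156\right) + 252431 = -1160 + 252431 = 251271$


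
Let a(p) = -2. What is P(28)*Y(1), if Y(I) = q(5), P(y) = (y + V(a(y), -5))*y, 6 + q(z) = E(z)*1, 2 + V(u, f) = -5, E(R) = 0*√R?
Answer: -3528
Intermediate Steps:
E(R) = 0
V(u, f) = -7 (V(u, f) = -2 - 5 = -7)
q(z) = -6 (q(z) = -6 + 0*1 = -6 + 0 = -6)
P(y) = y*(-7 + y) (P(y) = (y - 7)*y = (-7 + y)*y = y*(-7 + y))
Y(I) = -6
P(28)*Y(1) = (28*(-7 + 28))*(-6) = (28*21)*(-6) = 588*(-6) = -3528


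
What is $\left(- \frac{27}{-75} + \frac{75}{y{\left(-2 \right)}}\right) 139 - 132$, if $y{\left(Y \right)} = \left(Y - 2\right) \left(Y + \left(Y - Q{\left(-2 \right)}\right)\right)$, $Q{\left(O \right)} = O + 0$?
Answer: $\frac{244233}{200} \approx 1221.2$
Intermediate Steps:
$Q{\left(O \right)} = O$
$y{\left(Y \right)} = \left(-2 + Y\right) \left(2 + 2 Y\right)$ ($y{\left(Y \right)} = \left(Y - 2\right) \left(Y + \left(Y - -2\right)\right) = \left(-2 + Y\right) \left(Y + \left(Y + 2\right)\right) = \left(-2 + Y\right) \left(Y + \left(2 + Y\right)\right) = \left(-2 + Y\right) \left(2 + 2 Y\right)$)
$\left(- \frac{27}{-75} + \frac{75}{y{\left(-2 \right)}}\right) 139 - 132 = \left(- \frac{27}{-75} + \frac{75}{-4 - -4 + 2 \left(-2\right)^{2}}\right) 139 - 132 = \left(\left(-27\right) \left(- \frac{1}{75}\right) + \frac{75}{-4 + 4 + 2 \cdot 4}\right) 139 - 132 = \left(\frac{9}{25} + \frac{75}{-4 + 4 + 8}\right) 139 - 132 = \left(\frac{9}{25} + \frac{75}{8}\right) 139 - 132 = \frac{1947}{200} \cdot 139 - 132 = \frac{270633}{200} - 132 = \frac{244233}{200}$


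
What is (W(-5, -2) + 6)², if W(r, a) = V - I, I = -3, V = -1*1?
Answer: 64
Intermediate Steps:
V = -1
W(r, a) = 2 (W(r, a) = -1 - 1*(-3) = -1 + 3 = 2)
(W(-5, -2) + 6)² = (2 + 6)² = 8² = 64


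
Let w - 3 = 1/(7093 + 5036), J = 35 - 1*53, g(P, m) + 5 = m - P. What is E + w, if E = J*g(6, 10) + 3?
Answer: 291097/12129 ≈ 24.000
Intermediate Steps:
g(P, m) = -5 + m - P (g(P, m) = -5 + (m - P) = -5 + m - P)
J = -18 (J = 35 - 53 = -18)
E = 21 (E = -18*(-5 + 10 - 1*6) + 3 = -18*(-5 + 10 - 6) + 3 = -18*(-1) + 3 = 18 + 3 = 21)
w = 36388/12129 (w = 3 + 1/(7093 + 5036) = 3 + 1/12129 = 36388/12129 ≈ 3.0001)
E + w = 21 + 36388/12129 = 291097/12129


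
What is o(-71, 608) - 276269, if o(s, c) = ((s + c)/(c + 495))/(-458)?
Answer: -139563916343/505174 ≈ -2.7627e+5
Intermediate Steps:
o(s, c) = -(c + s)/(458*(495 + c)) (o(s, c) = ((c + s)/(495 + c))*(-1/458) = -(c + s)/(458*(495 + c)))
o(-71, 608) - 276269 = (-1*608 - 1*(-71))/(458*(495 + 608)) - 276269 = (1/458)*(-608 + 71)/1103 - 276269 = (1/458)*(1/1103)*(-537) - 276269 = -537/505174 - 276269 = -139563916343/505174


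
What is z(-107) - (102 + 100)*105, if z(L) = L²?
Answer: -9761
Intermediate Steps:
z(-107) - (102 + 100)*105 = (-107)² - (102 + 100)*105 = 11449 - 202*105 = 11449 - 1*21210 = 11449 - 21210 = -9761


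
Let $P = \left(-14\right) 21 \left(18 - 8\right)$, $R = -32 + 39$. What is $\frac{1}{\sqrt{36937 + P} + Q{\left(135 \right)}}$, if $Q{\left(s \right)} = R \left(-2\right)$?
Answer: $\frac{14}{33801} + \frac{\sqrt{33997}}{33801} \approx 0.0058691$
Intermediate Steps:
$R = 7$
$P = -2940$ ($P = - 294 \left(18 - 8\right) = \left(-294\right) 10 = -2940$)
$Q{\left(s \right)} = -14$ ($Q{\left(s \right)} = 7 \left(-2\right) = -14$)
$\frac{1}{\sqrt{36937 + P} + Q{\left(135 \right)}} = \frac{1}{\sqrt{36937 - 2940} - 14} = \frac{1}{\sqrt{33997} - 14} = \frac{1}{-14 + \sqrt{33997}}$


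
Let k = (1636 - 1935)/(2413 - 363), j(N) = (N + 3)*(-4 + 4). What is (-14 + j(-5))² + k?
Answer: 401501/2050 ≈ 195.85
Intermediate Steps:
j(N) = 0 (j(N) = (3 + N)*0 = 0)
k = -299/2050 ≈ -0.14585
(-14 + j(-5))² + k = (-14 + 0)² - 299/2050 = (-14)² - 299/2050 = 196 - 299/2050 = 401501/2050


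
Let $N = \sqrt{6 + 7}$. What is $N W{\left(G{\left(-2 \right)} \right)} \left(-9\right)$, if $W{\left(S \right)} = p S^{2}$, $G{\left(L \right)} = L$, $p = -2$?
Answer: $72 \sqrt{13} \approx 259.6$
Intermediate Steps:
$W{\left(S \right)} = - 2 S^{2}$
$N = \sqrt{13} \approx 3.6056$
$N W{\left(G{\left(-2 \right)} \right)} \left(-9\right) = \sqrt{13} \left(- 2 \left(-2\right)^{2}\right) \left(-9\right) = \sqrt{13} \left(\left(-2\right) 4\right) \left(-9\right) = \sqrt{13} \left(-8\right) \left(-9\right) = - 8 \sqrt{13} \left(-9\right) = 72 \sqrt{13}$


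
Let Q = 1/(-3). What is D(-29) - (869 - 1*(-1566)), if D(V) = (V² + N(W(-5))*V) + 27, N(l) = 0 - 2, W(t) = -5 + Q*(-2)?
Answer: -1509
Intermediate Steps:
Q = -⅓ (Q = 1*(-⅓) = -⅓ ≈ -0.33333)
W(t) = -13/3 (W(t) = -5 - ⅓*(-2) = -5 + ⅔ = -13/3)
N(l) = -2
D(V) = 27 + V² - 2*V (D(V) = (V² - 2*V) + 27 = 27 + V² - 2*V)
D(-29) - (869 - 1*(-1566)) = (27 + (-29)² - 2*(-29)) - (869 - 1*(-1566)) = (27 + 841 + 58) - (869 + 1566) = 926 - 1*2435 = 926 - 2435 = -1509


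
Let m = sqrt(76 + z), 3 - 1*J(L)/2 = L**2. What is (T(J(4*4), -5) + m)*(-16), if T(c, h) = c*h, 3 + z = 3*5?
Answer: -40480 - 32*sqrt(22) ≈ -40630.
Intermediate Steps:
J(L) = 6 - 2*L**2
z = 12 (z = -3 + 3*5 = -3 + 15 = 12)
m = 2*sqrt(22) (m = sqrt(76 + 12) = sqrt(88) = 2*sqrt(22) ≈ 9.3808)
(T(J(4*4), -5) + m)*(-16) = ((6 - 2*(4*4)**2)*(-5) + 2*sqrt(22))*(-16) = ((6 - 2*16**2)*(-5) + 2*sqrt(22))*(-16) = ((6 - 2*256)*(-5) + 2*sqrt(22))*(-16) = ((6 - 512)*(-5) + 2*sqrt(22))*(-16) = (-506*(-5) + 2*sqrt(22))*(-16) = (2530 + 2*sqrt(22))*(-16) = -40480 - 32*sqrt(22)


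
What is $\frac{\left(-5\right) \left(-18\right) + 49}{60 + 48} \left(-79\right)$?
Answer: $- \frac{10981}{108} \approx -101.68$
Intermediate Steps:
$\frac{\left(-5\right) \left(-18\right) + 49}{60 + 48} \left(-79\right) = \frac{90 + 49}{108} \left(-79\right) = 139 \cdot \frac{1}{108} \left(-79\right) = \frac{139}{108} \left(-79\right) = - \frac{10981}{108}$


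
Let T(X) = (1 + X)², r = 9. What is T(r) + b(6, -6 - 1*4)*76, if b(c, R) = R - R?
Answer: 100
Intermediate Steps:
b(c, R) = 0
T(r) + b(6, -6 - 1*4)*76 = (1 + 9)² + 0*76 = 10² + 0 = 100 + 0 = 100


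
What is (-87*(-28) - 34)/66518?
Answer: 1201/33259 ≈ 0.036111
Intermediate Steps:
(-87*(-28) - 34)/66518 = (2436 - 34)*(1/66518) = 2402*(1/66518) = 1201/33259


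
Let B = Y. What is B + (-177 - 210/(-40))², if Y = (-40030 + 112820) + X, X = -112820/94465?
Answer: 30920092813/302288 ≈ 1.0229e+5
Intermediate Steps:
X = -22564/18893 (X = -112820*1/94465 = -22564/18893 ≈ -1.1943)
Y = 1375198906/18893 (Y = (-40030 + 112820) - 22564/18893 = 72790 - 22564/18893 = 1375198906/18893 ≈ 72789.)
B = 1375198906/18893 ≈ 72789.
B + (-177 - 210/(-40))² = 1375198906/18893 + (-177 - 210/(-40))² = 1375198906/18893 + (-177 - 210*(-1/40))² = 1375198906/18893 + (-177 + 21/4)² = 1375198906/18893 + (-687/4)² = 1375198906/18893 + 471969/16 = 30920092813/302288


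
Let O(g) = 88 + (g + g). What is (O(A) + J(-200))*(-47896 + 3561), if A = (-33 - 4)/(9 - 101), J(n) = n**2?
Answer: -81757508475/46 ≈ -1.7773e+9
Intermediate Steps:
A = 37/92 (A = -37/(-92) = -37*(-1/92) = 37/92 ≈ 0.40217)
O(g) = 88 + 2*g
(O(A) + J(-200))*(-47896 + 3561) = ((88 + 2*(37/92)) + (-200)**2)*(-47896 + 3561) = ((88 + 37/46) + 40000)*(-44335) = (4085/46 + 40000)*(-44335) = (1844085/46)*(-44335) = -81757508475/46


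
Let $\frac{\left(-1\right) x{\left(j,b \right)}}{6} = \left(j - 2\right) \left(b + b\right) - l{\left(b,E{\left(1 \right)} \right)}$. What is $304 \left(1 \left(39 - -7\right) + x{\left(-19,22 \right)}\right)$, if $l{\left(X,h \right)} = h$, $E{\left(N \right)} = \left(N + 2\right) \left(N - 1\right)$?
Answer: $1699360$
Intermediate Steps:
$E{\left(N \right)} = \left(-1 + N\right) \left(2 + N\right)$ ($E{\left(N \right)} = \left(2 + N\right) \left(-1 + N\right) = \left(-1 + N\right) \left(2 + N\right)$)
$x{\left(j,b \right)} = - 12 b \left(-2 + j\right)$ ($x{\left(j,b \right)} = - 6 \left(\left(j - 2\right) \left(b + b\right) - \left(-2 + 1 + 1^{2}\right)\right) = - 6 \left(\left(-2 + j\right) 2 b - \left(-2 + 1 + 1\right)\right) = - 6 \left(2 b \left(-2 + j\right) - 0\right) = - 6 \left(2 b \left(-2 + j\right) + 0\right) = - 6 \cdot 2 b \left(-2 + j\right) = - 12 b \left(-2 + j\right)$)
$304 \left(1 \left(39 - -7\right) + x{\left(-19,22 \right)}\right) = 304 \left(1 \left(39 - -7\right) + 12 \cdot 22 \left(2 - -19\right)\right) = 304 \left(1 \left(39 + 7\right) + 12 \cdot 22 \left(2 + 19\right)\right) = 304 \left(1 \cdot 46 + 12 \cdot 22 \cdot 21\right) = 304 \left(46 + 5544\right) = 304 \cdot 5590 = 1699360$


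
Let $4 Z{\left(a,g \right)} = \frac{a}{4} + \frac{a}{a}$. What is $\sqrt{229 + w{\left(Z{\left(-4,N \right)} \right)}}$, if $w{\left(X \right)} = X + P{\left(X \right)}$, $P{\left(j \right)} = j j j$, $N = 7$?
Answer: $\sqrt{229} \approx 15.133$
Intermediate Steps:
$P{\left(j \right)} = j^{3}$ ($P{\left(j \right)} = j j^{2} = j^{3}$)
$Z{\left(a,g \right)} = \frac{1}{4} + \frac{a}{16}$ ($Z{\left(a,g \right)} = \frac{\frac{a}{4} + \frac{a}{a}}{4} = \frac{a \frac{1}{4} + 1}{4} = \frac{\frac{a}{4} + 1}{4} = \frac{1 + \frac{a}{4}}{4} = \frac{1}{4} + \frac{a}{16}$)
$w{\left(X \right)} = X + X^{3}$
$\sqrt{229 + w{\left(Z{\left(-4,N \right)} \right)}} = \sqrt{229 + \left(\left(\frac{1}{4} + \frac{1}{16} \left(-4\right)\right) + \left(\frac{1}{4} + \frac{1}{16} \left(-4\right)\right)^{3}\right)} = \sqrt{229 + \left(\left(\frac{1}{4} - \frac{1}{4}\right) + \left(\frac{1}{4} - \frac{1}{4}\right)^{3}\right)} = \sqrt{229 + \left(0 + 0^{3}\right)} = \sqrt{229 + \left(0 + 0\right)} = \sqrt{229 + 0} = \sqrt{229}$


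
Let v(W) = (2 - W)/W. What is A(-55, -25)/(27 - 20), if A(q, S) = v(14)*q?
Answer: 330/49 ≈ 6.7347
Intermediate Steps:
v(W) = (2 - W)/W
A(q, S) = -6*q/7 (A(q, S) = ((2 - 1*14)/14)*q = ((2 - 14)/14)*q = ((1/14)*(-12))*q = -6*q/7)
A(-55, -25)/(27 - 20) = (-6/7*(-55))/(27 - 20) = (330/7)/7 = (330/7)*(⅐) = 330/49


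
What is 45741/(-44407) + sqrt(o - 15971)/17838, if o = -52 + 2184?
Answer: -45741/44407 + I*sqrt(13839)/17838 ≈ -1.03 + 0.0065949*I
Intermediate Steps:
o = 2132
45741/(-44407) + sqrt(o - 15971)/17838 = 45741/(-44407) + sqrt(2132 - 15971)/17838 = 45741*(-1/44407) + sqrt(-13839)*(1/17838) = -45741/44407 + (I*sqrt(13839))*(1/17838) = -45741/44407 + I*sqrt(13839)/17838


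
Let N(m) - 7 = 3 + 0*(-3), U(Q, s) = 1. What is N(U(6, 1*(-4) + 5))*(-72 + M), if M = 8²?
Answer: -80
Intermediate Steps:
M = 64
N(m) = 10 (N(m) = 7 + (3 + 0*(-3)) = 7 + (3 + 0) = 7 + 3 = 10)
N(U(6, 1*(-4) + 5))*(-72 + M) = 10*(-72 + 64) = 10*(-8) = -80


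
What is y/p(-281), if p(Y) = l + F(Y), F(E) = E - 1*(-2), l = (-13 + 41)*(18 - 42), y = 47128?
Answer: -47128/951 ≈ -49.556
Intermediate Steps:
l = -672 (l = 28*(-24) = -672)
F(E) = 2 + E (F(E) = E + 2 = 2 + E)
p(Y) = -670 + Y (p(Y) = -672 + (2 + Y) = -670 + Y)
y/p(-281) = 47128/(-670 - 281) = 47128/(-951) = 47128*(-1/951) = -47128/951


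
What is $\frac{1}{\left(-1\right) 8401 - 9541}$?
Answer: $- \frac{1}{17942} \approx -5.5735 \cdot 10^{-5}$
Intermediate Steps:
$\frac{1}{\left(-1\right) 8401 - 9541} = \frac{1}{-8401 - 9541} = \frac{1}{-17942} = - \frac{1}{17942}$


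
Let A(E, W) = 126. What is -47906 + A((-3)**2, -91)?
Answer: -47780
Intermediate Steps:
-47906 + A((-3)**2, -91) = -47906 + 126 = -47780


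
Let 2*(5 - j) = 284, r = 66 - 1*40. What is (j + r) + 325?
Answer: 214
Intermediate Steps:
r = 26 (r = 66 - 40 = 26)
j = -137 (j = 5 - 1/2*284 = 5 - 142 = -137)
(j + r) + 325 = (-137 + 26) + 325 = -111 + 325 = 214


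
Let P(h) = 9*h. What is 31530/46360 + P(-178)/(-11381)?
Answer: 2279535/2776964 ≈ 0.82087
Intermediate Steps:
31530/46360 + P(-178)/(-11381) = 31530/46360 + (9*(-178))/(-11381) = 31530*(1/46360) - 1602*(-1/11381) = 3153/4636 + 1602/11381 = 2279535/2776964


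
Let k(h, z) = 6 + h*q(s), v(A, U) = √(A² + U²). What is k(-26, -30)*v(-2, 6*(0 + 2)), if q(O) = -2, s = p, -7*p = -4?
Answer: 116*√37 ≈ 705.60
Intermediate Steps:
p = 4/7 (p = -⅐*(-4) = 4/7 ≈ 0.57143)
s = 4/7 ≈ 0.57143
k(h, z) = 6 - 2*h (k(h, z) = 6 + h*(-2) = 6 - 2*h)
k(-26, -30)*v(-2, 6*(0 + 2)) = (6 - 2*(-26))*√((-2)² + (6*(0 + 2))²) = (6 + 52)*√(4 + (6*2)²) = 58*√(4 + 12²) = 58*√(4 + 144) = 58*√148 = 58*(2*√37) = 116*√37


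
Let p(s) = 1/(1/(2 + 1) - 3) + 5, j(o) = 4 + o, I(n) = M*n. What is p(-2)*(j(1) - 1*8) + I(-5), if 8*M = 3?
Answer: -63/4 ≈ -15.750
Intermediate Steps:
M = 3/8 (M = (⅛)*3 = 3/8 ≈ 0.37500)
I(n) = 3*n/8
p(s) = 37/8 (p(s) = 1/(1/3 - 3) + 5 = 1/(⅓ - 3) + 5 = 1/(-8/3) + 5 = -3/8 + 5 = 37/8)
p(-2)*(j(1) - 1*8) + I(-5) = 37*((4 + 1) - 1*8)/8 + (3/8)*(-5) = 37*(5 - 8)/8 - 15/8 = (37/8)*(-3) - 15/8 = -111/8 - 15/8 = -63/4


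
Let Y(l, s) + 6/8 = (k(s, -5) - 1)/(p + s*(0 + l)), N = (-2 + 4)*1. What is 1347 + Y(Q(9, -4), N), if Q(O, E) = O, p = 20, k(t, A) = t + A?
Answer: 102307/76 ≈ 1346.1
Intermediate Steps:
k(t, A) = A + t
N = 2 (N = 2*1 = 2)
Y(l, s) = -3/4 + (-6 + s)/(20 + l*s) (Y(l, s) = -3/4 + ((-5 + s) - 1)/(20 + s*(0 + l)) = -3/4 + (-6 + s)/(20 + s*l) = -3/4 + (-6 + s)/(20 + l*s))
1347 + Y(Q(9, -4), N) = 1347 + (-21 + 2 - 3/4*9*2)/(20 + 9*2) = 1347 + (-21 + 2 - 27/2)/(20 + 18) = 1347 - 65/2/38 = 1347 + (1/38)*(-65/2) = 1347 - 65/76 = 102307/76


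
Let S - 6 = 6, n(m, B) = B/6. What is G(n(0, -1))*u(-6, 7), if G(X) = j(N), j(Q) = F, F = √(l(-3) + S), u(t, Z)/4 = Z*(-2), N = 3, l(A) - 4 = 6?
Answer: -56*√22 ≈ -262.66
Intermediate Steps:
l(A) = 10 (l(A) = 4 + 6 = 10)
n(m, B) = B/6 (n(m, B) = B*(⅙) = B/6)
S = 12 (S = 6 + 6 = 12)
u(t, Z) = -8*Z (u(t, Z) = 4*(Z*(-2)) = 4*(-2*Z) = -8*Z)
F = √22 (F = √(10 + 12) = √22 ≈ 4.6904)
j(Q) = √22
G(X) = √22
G(n(0, -1))*u(-6, 7) = √22*(-8*7) = √22*(-56) = -56*√22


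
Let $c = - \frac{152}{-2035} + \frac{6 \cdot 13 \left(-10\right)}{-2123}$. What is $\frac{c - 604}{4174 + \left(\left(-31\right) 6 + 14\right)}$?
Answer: $- \frac{118525192}{785902755} \approx -0.15081$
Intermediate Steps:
$c = \frac{173636}{392755}$ ($c = \left(-152\right) \left(- \frac{1}{2035}\right) + 78 \left(-10\right) \left(- \frac{1}{2123}\right) = \frac{152}{2035} - - \frac{780}{2123} = \frac{152}{2035} + \frac{780}{2123} = \frac{173636}{392755} \approx 0.4421$)
$\frac{c - 604}{4174 + \left(\left(-31\right) 6 + 14\right)} = \frac{\frac{173636}{392755} - 604}{4174 + \left(\left(-31\right) 6 + 14\right)} = - \frac{237050384}{392755 \left(4174 + \left(-186 + 14\right)\right)} = - \frac{237050384}{392755 \left(4174 - 172\right)} = - \frac{237050384}{392755 \cdot 4002} = \left(- \frac{237050384}{392755}\right) \frac{1}{4002} = - \frac{118525192}{785902755}$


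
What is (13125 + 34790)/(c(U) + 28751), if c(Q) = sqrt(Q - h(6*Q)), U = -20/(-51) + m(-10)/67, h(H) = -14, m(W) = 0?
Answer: 70257812415/42157619317 - 47915*sqrt(37434)/42157619317 ≈ 1.6663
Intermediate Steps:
U = 20/51 (U = -20/(-51) + 0/67 = -20*(-1/51) + 0*(1/67) = 20/51 + 0 = 20/51 ≈ 0.39216)
c(Q) = sqrt(14 + Q) (c(Q) = sqrt(Q - 1*(-14)) = sqrt(Q + 14) = sqrt(14 + Q))
(13125 + 34790)/(c(U) + 28751) = (13125 + 34790)/(sqrt(14 + 20/51) + 28751) = 47915/(sqrt(734/51) + 28751) = 47915/(sqrt(37434)/51 + 28751) = 47915/(28751 + sqrt(37434)/51)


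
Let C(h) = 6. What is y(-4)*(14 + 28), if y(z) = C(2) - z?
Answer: 420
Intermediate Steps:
y(z) = 6 - z
y(-4)*(14 + 28) = (6 - 1*(-4))*(14 + 28) = (6 + 4)*42 = 10*42 = 420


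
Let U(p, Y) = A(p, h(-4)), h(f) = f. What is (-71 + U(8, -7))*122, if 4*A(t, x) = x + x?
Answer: -8906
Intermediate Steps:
A(t, x) = x/2 (A(t, x) = (x + x)/4 = (2*x)/4 = x/2)
U(p, Y) = -2 (U(p, Y) = (1/2)*(-4) = -2)
(-71 + U(8, -7))*122 = (-71 - 2)*122 = -73*122 = -8906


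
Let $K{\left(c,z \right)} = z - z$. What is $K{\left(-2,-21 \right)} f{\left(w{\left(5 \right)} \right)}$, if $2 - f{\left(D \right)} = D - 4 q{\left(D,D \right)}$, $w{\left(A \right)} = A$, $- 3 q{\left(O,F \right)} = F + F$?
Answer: $0$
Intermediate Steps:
$q{\left(O,F \right)} = - \frac{2 F}{3}$ ($q{\left(O,F \right)} = - \frac{F + F}{3} = - \frac{2 F}{3}$)
$K{\left(c,z \right)} = 0$
$f{\left(D \right)} = 2 - \frac{11 D}{3}$ ($f{\left(D \right)} = 2 - \left(D - 4 \left(- \frac{2 D}{3}\right)\right) = 2 - \left(D + \frac{8 D}{3}\right) = 2 - \frac{11 D}{3}$)
$K{\left(-2,-21 \right)} f{\left(w{\left(5 \right)} \right)} = 0 \left(2 - \frac{55}{3}\right) = 0 \left(- \frac{49}{3}\right) = 0$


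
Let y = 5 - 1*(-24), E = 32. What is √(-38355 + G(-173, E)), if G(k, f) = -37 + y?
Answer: 13*I*√227 ≈ 195.86*I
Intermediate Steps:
y = 29 (y = 5 + 24 = 29)
G(k, f) = -8 (G(k, f) = -37 + 29 = -8)
√(-38355 + G(-173, E)) = √(-38355 - 8) = √(-38363) = 13*I*√227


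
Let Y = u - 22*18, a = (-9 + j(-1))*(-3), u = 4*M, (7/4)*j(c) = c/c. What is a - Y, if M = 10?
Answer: 2669/7 ≈ 381.29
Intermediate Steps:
j(c) = 4/7 (j(c) = 4*(c/c)/7 = (4/7)*1 = 4/7)
u = 40 (u = 4*10 = 40)
a = 177/7 (a = (-9 + 4/7)*(-3) = -59/7*(-3) = 177/7 ≈ 25.286)
Y = -356 (Y = 40 - 22*18 = 40 - 396 = -356)
a - Y = 177/7 - 1*(-356) = 177/7 + 356 = 2669/7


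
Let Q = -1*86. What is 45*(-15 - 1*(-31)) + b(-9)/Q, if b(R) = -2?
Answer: 30961/43 ≈ 720.02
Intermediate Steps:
Q = -86
45*(-15 - 1*(-31)) + b(-9)/Q = 45*(-15 - 1*(-31)) - 2/(-86) = 45*(-15 + 31) - 2*(-1/86) = 45*16 + 1/43 = 720 + 1/43 = 30961/43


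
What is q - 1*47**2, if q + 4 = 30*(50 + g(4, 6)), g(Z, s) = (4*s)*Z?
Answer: 2167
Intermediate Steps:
g(Z, s) = 4*Z*s
q = 4376 (q = -4 + 30*(50 + 4*4*6) = -4 + 30*(50 + 96) = -4 + 30*146 = -4 + 4380 = 4376)
q - 1*47**2 = 4376 - 1*47**2 = 4376 - 1*2209 = 4376 - 2209 = 2167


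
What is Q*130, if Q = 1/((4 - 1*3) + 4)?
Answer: 26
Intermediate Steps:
Q = ⅕ (Q = 1/((4 - 3) + 4) = 1/(1 + 4) = 1/5 = ⅕ ≈ 0.20000)
Q*130 = (⅕)*130 = 26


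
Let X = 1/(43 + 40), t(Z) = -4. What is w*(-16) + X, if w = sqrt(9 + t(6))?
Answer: 1/83 - 16*sqrt(5) ≈ -35.765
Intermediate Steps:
w = sqrt(5) (w = sqrt(9 - 4) = sqrt(5) ≈ 2.2361)
X = 1/83 ≈ 0.012048
w*(-16) + X = sqrt(5)*(-16) + 1/83 = -16*sqrt(5) + 1/83 = 1/83 - 16*sqrt(5)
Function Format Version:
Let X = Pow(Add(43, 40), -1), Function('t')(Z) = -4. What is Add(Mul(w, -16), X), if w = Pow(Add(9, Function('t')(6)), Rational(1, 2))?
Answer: Add(Rational(1, 83), Mul(-16, Pow(5, Rational(1, 2)))) ≈ -35.765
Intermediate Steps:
w = Pow(5, Rational(1, 2)) (w = Pow(Add(9, -4), Rational(1, 2)) = Pow(5, Rational(1, 2)) ≈ 2.2361)
X = Rational(1, 83) (X = Pow(83, -1) = Rational(1, 83) ≈ 0.012048)
Add(Mul(w, -16), X) = Add(Mul(Pow(5, Rational(1, 2)), -16), Rational(1, 83)) = Add(Mul(-16, Pow(5, Rational(1, 2))), Rational(1, 83)) = Add(Rational(1, 83), Mul(-16, Pow(5, Rational(1, 2))))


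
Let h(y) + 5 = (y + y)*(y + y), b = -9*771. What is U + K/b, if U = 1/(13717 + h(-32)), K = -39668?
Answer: 235471561/41189904 ≈ 5.7167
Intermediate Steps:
b = -6939
h(y) = -5 + 4*y**2 (h(y) = -5 + (y + y)*(y + y) = -5 + (2*y)*(2*y) = -5 + 4*y**2)
U = 1/17808 (U = 1/(13717 + (-5 + 4*(-32)**2)) = 1/(13717 + (-5 + 4*1024)) = 1/(13717 + (-5 + 4096)) = 1/(13717 + 4091) = 1/17808 ≈ 5.6155e-5)
U + K/b = 1/17808 - 39668/(-6939) = 1/17808 - 39668*(-1/6939) = 1/17808 + 39668/6939 = 235471561/41189904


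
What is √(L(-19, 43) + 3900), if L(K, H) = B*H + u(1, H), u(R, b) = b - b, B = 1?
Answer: √3943 ≈ 62.793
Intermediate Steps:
u(R, b) = 0
L(K, H) = H (L(K, H) = 1*H + 0 = H + 0 = H)
√(L(-19, 43) + 3900) = √(43 + 3900) = √3943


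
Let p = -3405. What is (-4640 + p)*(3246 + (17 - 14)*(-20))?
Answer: -25631370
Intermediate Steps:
(-4640 + p)*(3246 + (17 - 14)*(-20)) = (-4640 - 3405)*(3246 + (17 - 14)*(-20)) = -8045*(3246 + 3*(-20)) = -8045*(3246 - 60) = -8045*3186 = -25631370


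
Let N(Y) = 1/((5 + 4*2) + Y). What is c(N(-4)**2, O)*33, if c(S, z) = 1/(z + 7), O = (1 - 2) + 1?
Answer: 33/7 ≈ 4.7143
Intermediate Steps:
O = 0 (O = -1 + 1 = 0)
N(Y) = 1/(13 + Y) (N(Y) = 1/((5 + 8) + Y) = 1/(13 + Y))
c(S, z) = 1/(7 + z)
c(N(-4)**2, O)*33 = 33/(7 + 0) = 33/7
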